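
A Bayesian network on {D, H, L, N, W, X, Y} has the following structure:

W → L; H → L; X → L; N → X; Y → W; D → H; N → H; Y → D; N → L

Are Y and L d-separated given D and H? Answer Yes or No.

We examine all 4 paths between Y and L:
Path 1: Y → W → L
  W is a chain and W is not conditioned on — no node blocks this path, so it is active.
Path 2: Y → D → H → L
  D is a chain here and D is conditioned on, so the path is blocked at D.
Path 3: Y → D → H ← N → X → L
  D is a chain here and D is conditioned on, so the path is blocked at D.
Path 4: Y → D → H ← N → L
  D is a chain here and D is conditioned on, so the path is blocked at D.
Since the path Y → W → L is active, Y and L are not d-separated given {D, H}.

No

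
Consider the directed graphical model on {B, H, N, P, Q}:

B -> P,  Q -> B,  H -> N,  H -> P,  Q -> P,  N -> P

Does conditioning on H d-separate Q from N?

Yes

Enumerating the 4 paths from Q to N and testing each for blocking by {H}:
Path 1: Q → B → P ← N
  P is a collider here and neither P nor any of its descendants is conditioned on, so the collider stays closed — the path is blocked at P.
Path 2: Q → B → P ← H → N
  P is a collider here and neither P nor any of its descendants is conditioned on, so the collider stays closed — the path is blocked at P.
Path 3: Q → P ← N
  P is a collider here and neither P nor any of its descendants is conditioned on, so the collider stays closed — the path is blocked at P.
Path 4: Q → P ← H → N
  P is a collider here and neither P nor any of its descendants is conditioned on, so the collider stays closed — the path is blocked at P.
Since every path is blocked, d-separation holds.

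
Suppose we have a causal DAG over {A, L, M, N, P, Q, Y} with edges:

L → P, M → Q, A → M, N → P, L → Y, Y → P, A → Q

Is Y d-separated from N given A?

Yes — Y and N are d-separated given {A}.

Enumerating the 2 paths from Y to N and testing each for blocking by {A}:
Path 1: Y → P ← N
  P is a collider here and neither P nor any of its descendants is conditioned on, so the collider stays closed — the path is blocked at P.
Path 2: Y ← L → P ← N
  P is a collider here and neither P nor any of its descendants is conditioned on, so the collider stays closed — the path is blocked at P.
Every path is blocked, so Y and N are d-separated given {A}.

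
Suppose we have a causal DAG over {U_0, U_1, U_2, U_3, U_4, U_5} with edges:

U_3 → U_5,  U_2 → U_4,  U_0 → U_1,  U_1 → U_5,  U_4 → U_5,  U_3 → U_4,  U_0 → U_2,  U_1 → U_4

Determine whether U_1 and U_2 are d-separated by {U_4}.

No

There are 4 undirected paths between U_1 and U_2; checking each against the conditioning set {U_4}:
  1. U_1 ← U_0 → U_2 — U_0:fork[open] ⇒ active
  2. U_1 → U_5 ← U_3 → U_4 ← U_2 — U_5:collider[blocks]; U_3:fork[open]; U_4:collider[open] ⇒ blocked
  3. U_1 → U_5 ← U_4 ← U_2 — U_5:collider[blocks]; U_4:chain[blocks] ⇒ blocked
  4. U_1 → U_4 ← U_2 — U_4:collider[open] ⇒ active
Since the path U_1 ← U_0 → U_2 is active, U_1 and U_2 are not d-separated given {U_4}.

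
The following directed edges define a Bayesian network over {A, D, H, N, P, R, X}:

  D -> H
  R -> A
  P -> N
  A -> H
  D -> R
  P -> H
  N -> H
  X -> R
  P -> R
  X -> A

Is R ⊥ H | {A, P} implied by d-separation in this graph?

We examine all 5 paths between R and H:
Path 1: R ← X → A → H
  A is a chain here and A is conditioned on, so the path is blocked at A.
Path 2: R ← P → N → H
  P is a fork here and P is conditioned on, so the path is blocked at P.
Path 3: R ← P → H
  P is a fork here and P is conditioned on, so the path is blocked at P.
Path 4: R ← D → H
  D is a fork and D is not conditioned on — no node blocks this path, so it is active.
Path 5: R → A → H
  A is a chain here and A is conditioned on, so the path is blocked at A.
At least one path is unblocked, so d-separation fails.

No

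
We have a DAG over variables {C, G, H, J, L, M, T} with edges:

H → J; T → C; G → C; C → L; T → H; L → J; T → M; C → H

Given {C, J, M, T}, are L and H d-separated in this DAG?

No

3 paths connect L and H; each must be blocked for d-separation to hold:
Path 1: L ← C ← T → H
  C is a chain here and C is conditioned on, so the path is blocked at C.
Path 2: L ← C → H
  C is a fork here and C is conditioned on, so the path is blocked at C.
Path 3: L → J ← H
  J is a collider and J is conditioned on, which opens it — no node blocks this path, so it is active.
Because an active path exists, L and H are not d-separated.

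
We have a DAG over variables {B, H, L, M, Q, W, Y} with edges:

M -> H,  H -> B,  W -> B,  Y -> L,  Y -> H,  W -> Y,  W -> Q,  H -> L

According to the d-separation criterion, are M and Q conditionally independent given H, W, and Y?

Yes

Enumerating the 3 paths from M to Q and testing each for blocking by {H, W, Y}:
  1. M → H → L ← Y ← W → Q — H:chain[blocks]; L:collider[blocks]; Y:chain[blocks]; W:fork[blocks] ⇒ blocked
  2. M → H ← Y ← W → Q — H:collider[open]; Y:chain[blocks]; W:fork[blocks] ⇒ blocked
  3. M → H → B ← W → Q — H:chain[blocks]; B:collider[blocks]; W:fork[blocks] ⇒ blocked
All paths are blocked; M ⊥ Q | {H, W, Y} holds.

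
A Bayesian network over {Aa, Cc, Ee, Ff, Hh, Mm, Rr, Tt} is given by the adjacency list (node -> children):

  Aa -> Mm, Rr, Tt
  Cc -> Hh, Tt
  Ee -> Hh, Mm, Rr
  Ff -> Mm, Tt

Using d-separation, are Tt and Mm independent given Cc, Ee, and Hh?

No

5 paths connect Tt and Mm; each must be blocked for d-separation to hold:
Path 1: Tt ← Cc → Hh ← Ee → Rr ← Aa → Mm
  Cc is a fork here and Cc is conditioned on, so the path is blocked at Cc.
Path 2: Tt ← Cc → Hh ← Ee → Mm
  Cc is a fork here and Cc is conditioned on, so the path is blocked at Cc.
Path 3: Tt ← Ff → Mm
  Ff is a fork and Ff is not conditioned on — no node blocks this path, so it is active.
Path 4: Tt ← Aa → Rr ← Ee → Mm
  Rr is a collider here and neither Rr nor any of its descendants is conditioned on, so the collider stays closed — the path is blocked at Rr.
Path 5: Tt ← Aa → Mm
  Aa is a fork and Aa is not conditioned on — no node blocks this path, so it is active.
Since the path Tt ← Ff → Mm is active, Tt and Mm are not d-separated given {Cc, Ee, Hh}.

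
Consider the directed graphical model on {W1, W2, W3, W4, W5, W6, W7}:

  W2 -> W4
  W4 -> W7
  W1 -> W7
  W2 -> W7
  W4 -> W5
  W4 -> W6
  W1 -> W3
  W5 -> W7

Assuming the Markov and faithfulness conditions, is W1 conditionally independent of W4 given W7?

No

There are 3 undirected paths between W1 and W4; checking each against the conditioning set {W7}:
Path 1: W1 → W7 ← W4
  W7 is a collider and W7 is conditioned on, which opens it — no node blocks this path, so it is active.
Path 2: W1 → W7 ← W5 ← W4
  W7 is a collider and W7 is conditioned on, which opens it; W5 is a chain and W5 is not conditioned on — no node blocks this path, so it is active.
Path 3: W1 → W7 ← W2 → W4
  W7 is a collider and W7 is conditioned on, which opens it; W2 is a fork and W2 is not conditioned on — no node blocks this path, so it is active.
Because an active path exists, W1 and W4 are not d-separated.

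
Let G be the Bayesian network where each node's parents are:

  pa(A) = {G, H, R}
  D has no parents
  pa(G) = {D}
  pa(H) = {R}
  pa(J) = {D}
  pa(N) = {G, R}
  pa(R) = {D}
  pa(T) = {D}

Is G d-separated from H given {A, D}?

There are 6 undirected paths between G and H; checking each against the conditioning set {A, D}:
  1. G ← D → R → A ← H — D:fork[blocks]; R:chain[open]; A:collider[open] ⇒ blocked
  2. G ← D → R → H — D:fork[blocks]; R:chain[open] ⇒ blocked
  3. G → N ← R → A ← H — N:collider[blocks]; R:fork[open]; A:collider[open] ⇒ blocked
  4. G → N ← R → H — N:collider[blocks]; R:fork[open] ⇒ blocked
  5. G → A ← H — A:collider[open] ⇒ active
  6. G → A ← R → H — A:collider[open]; R:fork[open] ⇒ active
At least one path is unblocked, so d-separation fails.

No — G and H are not d-separated given {A, D}.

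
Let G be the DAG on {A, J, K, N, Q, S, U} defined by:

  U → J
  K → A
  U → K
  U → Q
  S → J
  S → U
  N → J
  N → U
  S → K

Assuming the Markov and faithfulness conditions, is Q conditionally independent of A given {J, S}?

4 paths connect Q and A; each must be blocked for d-separation to hold:
Path 1: Q ← U ← S → K → A
  S is a fork here and S is conditioned on, so the path is blocked at S.
Path 2: Q ← U → J ← S → K → A
  S is a fork here and S is conditioned on, so the path is blocked at S.
Path 3: Q ← U ← N → J ← S → K → A
  S is a fork here and S is conditioned on, so the path is blocked at S.
Path 4: Q ← U → K → A
  U is a fork and U is not conditioned on; K is a chain and K is not conditioned on — no node blocks this path, so it is active.
Because an active path exists, Q and A are not d-separated.

No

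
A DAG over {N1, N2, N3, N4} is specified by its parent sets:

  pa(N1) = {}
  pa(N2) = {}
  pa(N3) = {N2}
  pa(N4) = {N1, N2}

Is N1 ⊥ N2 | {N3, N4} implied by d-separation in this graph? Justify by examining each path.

No

Only one path connects N1 and N2:
Path 1: N1 → N4 ← N2
  N4 is a collider and N4 is conditioned on, which opens it — no node blocks this path, so it is active.
Since the path N1 → N4 ← N2 is active, N1 and N2 are not d-separated given {N3, N4}.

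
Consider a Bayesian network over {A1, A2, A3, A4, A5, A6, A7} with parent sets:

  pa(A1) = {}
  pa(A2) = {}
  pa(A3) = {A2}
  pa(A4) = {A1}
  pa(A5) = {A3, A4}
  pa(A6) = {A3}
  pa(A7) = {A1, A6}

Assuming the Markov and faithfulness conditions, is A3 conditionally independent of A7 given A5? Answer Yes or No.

No

Enumerating the 2 paths from A3 to A7 and testing each for blocking by {A5}:
  1. A3 → A6 → A7 — A6:chain[open] ⇒ active
  2. A3 → A5 ← A4 ← A1 → A7 — A5:collider[open]; A4:chain[open]; A1:fork[open] ⇒ active
Since the path A3 → A6 → A7 is active, A3 and A7 are not d-separated given {A5}.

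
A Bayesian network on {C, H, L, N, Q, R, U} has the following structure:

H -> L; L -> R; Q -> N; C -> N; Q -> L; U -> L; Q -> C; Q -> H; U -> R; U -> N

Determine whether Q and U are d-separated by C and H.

6 paths connect Q and U; each must be blocked for d-separation to hold:
Path 1: Q → L ← U
  L is a collider here and neither L nor any of its descendants is conditioned on, so the collider stays closed — the path is blocked at L.
Path 2: Q → L → R ← U
  R is a collider here and neither R nor any of its descendants is conditioned on, so the collider stays closed — the path is blocked at R.
Path 3: Q → C → N ← U
  C is a chain here and C is conditioned on, so the path is blocked at C.
Path 4: Q → H → L ← U
  H is a chain here and H is conditioned on, so the path is blocked at H.
Path 5: Q → H → L → R ← U
  H is a chain here and H is conditioned on, so the path is blocked at H.
Path 6: Q → N ← U
  N is a collider here and neither N nor any of its descendants is conditioned on, so the collider stays closed — the path is blocked at N.
Since every path is blocked, d-separation holds.

Yes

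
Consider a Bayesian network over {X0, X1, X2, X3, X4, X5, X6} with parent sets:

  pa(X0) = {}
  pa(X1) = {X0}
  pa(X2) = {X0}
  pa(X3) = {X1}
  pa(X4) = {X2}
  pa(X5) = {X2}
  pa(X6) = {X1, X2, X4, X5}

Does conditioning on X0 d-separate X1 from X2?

Yes — X1 and X2 are d-separated given {X0}.

There are 4 undirected paths between X1 and X2; checking each against the conditioning set {X0}:
  1. X1 → X6 ← X5 ← X2 — X6:collider[blocks]; X5:chain[open] ⇒ blocked
  2. X1 → X6 ← X4 ← X2 — X6:collider[blocks]; X4:chain[open] ⇒ blocked
  3. X1 → X6 ← X2 — X6:collider[blocks] ⇒ blocked
  4. X1 ← X0 → X2 — X0:fork[blocks] ⇒ blocked
All paths are blocked; X1 ⊥ X2 | {X0} holds.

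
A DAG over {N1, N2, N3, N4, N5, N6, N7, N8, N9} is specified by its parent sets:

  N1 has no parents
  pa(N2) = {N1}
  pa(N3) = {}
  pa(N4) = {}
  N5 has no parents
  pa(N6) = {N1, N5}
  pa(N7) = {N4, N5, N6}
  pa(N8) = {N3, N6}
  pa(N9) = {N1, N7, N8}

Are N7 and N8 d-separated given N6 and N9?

No — N7 and N8 are not d-separated given {N6, N9}.

We examine all 6 paths between N7 and N8:
Path 1: N7 → N9 ← N8
  N9 is a collider and N9 is conditioned on, which opens it — no node blocks this path, so it is active.
Path 2: N7 → N9 ← N1 → N6 → N8
  N6 is a chain here and N6 is conditioned on, so the path is blocked at N6.
Path 3: N7 ← N6 → N8
  N6 is a fork here and N6 is conditioned on, so the path is blocked at N6.
Path 4: N7 ← N6 ← N1 → N9 ← N8
  N6 is a chain here and N6 is conditioned on, so the path is blocked at N6.
Path 5: N7 ← N5 → N6 → N8
  N6 is a chain here and N6 is conditioned on, so the path is blocked at N6.
Path 6: N7 ← N5 → N6 ← N1 → N9 ← N8
  N5 is a fork and N5 is not conditioned on; N6 is a collider and N6 is conditioned on, which opens it; N1 is a fork and N1 is not conditioned on; N9 is a collider and N9 is conditioned on, which opens it — no node blocks this path, so it is active.
Because an active path exists, N7 and N8 are not d-separated.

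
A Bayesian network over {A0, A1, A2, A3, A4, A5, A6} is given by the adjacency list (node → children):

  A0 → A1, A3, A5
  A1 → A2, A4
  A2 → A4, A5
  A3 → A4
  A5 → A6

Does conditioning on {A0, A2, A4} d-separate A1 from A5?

Yes — A1 and A5 are d-separated given {A0, A2, A4}.

6 paths connect A1 and A5; each must be blocked for d-separation to hold:
Path 1: A1 → A4 ← A2 → A5
  A2 is a fork here and A2 is conditioned on, so the path is blocked at A2.
Path 2: A1 → A4 ← A3 ← A0 → A5
  A0 is a fork here and A0 is conditioned on, so the path is blocked at A0.
Path 3: A1 → A2 → A4 ← A3 ← A0 → A5
  A2 is a chain here and A2 is conditioned on, so the path is blocked at A2.
Path 4: A1 → A2 → A5
  A2 is a chain here and A2 is conditioned on, so the path is blocked at A2.
Path 5: A1 ← A0 → A3 → A4 ← A2 → A5
  A0 is a fork here and A0 is conditioned on, so the path is blocked at A0.
Path 6: A1 ← A0 → A5
  A0 is a fork here and A0 is conditioned on, so the path is blocked at A0.
All paths are blocked; A1 ⊥ A5 | {A0, A2, A4} holds.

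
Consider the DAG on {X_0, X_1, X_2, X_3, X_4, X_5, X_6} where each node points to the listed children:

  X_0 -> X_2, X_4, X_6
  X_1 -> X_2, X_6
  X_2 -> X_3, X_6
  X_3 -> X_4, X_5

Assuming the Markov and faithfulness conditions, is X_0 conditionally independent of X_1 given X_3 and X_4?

No

6 paths connect X_0 and X_1; each must be blocked for d-separation to hold:
Path 1: X_0 → X_6 ← X_1
  X_6 is a collider here and neither X_6 nor any of its descendants is conditioned on, so the collider stays closed — the path is blocked at X_6.
Path 2: X_0 → X_6 ← X_2 ← X_1
  X_6 is a collider here and neither X_6 nor any of its descendants is conditioned on, so the collider stays closed — the path is blocked at X_6.
Path 3: X_0 → X_4 ← X_3 ← X_2 ← X_1
  X_3 is a chain here and X_3 is conditioned on, so the path is blocked at X_3.
Path 4: X_0 → X_4 ← X_3 ← X_2 → X_6 ← X_1
  X_3 is a chain here and X_3 is conditioned on, so the path is blocked at X_3.
Path 5: X_0 → X_2 ← X_1
  X_2 is a collider and its descendant X_3 is conditioned on, which opens it — no node blocks this path, so it is active.
Path 6: X_0 → X_2 → X_6 ← X_1
  X_6 is a collider here and neither X_6 nor any of its descendants is conditioned on, so the collider stays closed — the path is blocked at X_6.
Since the path X_0 → X_2 ← X_1 is active, X_0 and X_1 are not d-separated given {X_3, X_4}.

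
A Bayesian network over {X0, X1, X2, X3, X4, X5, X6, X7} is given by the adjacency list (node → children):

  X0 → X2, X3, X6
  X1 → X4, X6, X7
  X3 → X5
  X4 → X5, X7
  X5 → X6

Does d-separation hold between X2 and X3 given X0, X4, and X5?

Yes

4 paths connect X2 and X3; each must be blocked for d-separation to hold:
Path 1: X2 ← X0 → X3
  X0 is a fork here and X0 is conditioned on, so the path is blocked at X0.
Path 2: X2 ← X0 → X6 ← X5 ← X3
  X0 is a fork here and X0 is conditioned on, so the path is blocked at X0.
Path 3: X2 ← X0 → X6 ← X1 → X4 → X5 ← X3
  X0 is a fork here and X0 is conditioned on, so the path is blocked at X0.
Path 4: X2 ← X0 → X6 ← X1 → X7 ← X4 → X5 ← X3
  X0 is a fork here and X0 is conditioned on, so the path is blocked at X0.
All paths are blocked; X2 ⊥ X3 | {X0, X4, X5} holds.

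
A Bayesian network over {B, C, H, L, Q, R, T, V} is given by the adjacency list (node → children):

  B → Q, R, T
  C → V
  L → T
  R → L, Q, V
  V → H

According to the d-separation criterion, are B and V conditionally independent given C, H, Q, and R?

Yes

There are 3 undirected paths between B and V; checking each against the conditioning set {C, H, Q, R}:
  1. B → Q ← R → V — Q:collider[open]; R:fork[blocks] ⇒ blocked
  2. B → R → V — R:chain[blocks] ⇒ blocked
  3. B → T ← L ← R → V — T:collider[blocks]; L:chain[open]; R:fork[blocks] ⇒ blocked
Since every path is blocked, d-separation holds.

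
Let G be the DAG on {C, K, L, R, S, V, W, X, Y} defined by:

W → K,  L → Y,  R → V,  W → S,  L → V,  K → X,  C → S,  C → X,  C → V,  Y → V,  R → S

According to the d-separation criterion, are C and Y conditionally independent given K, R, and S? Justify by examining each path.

There are 6 undirected paths between C and Y; checking each against the conditioning set {K, R, S}:
Path 1: C → X ← K ← W → S ← R → V ← Y
  X is a collider here and neither X nor any of its descendants is conditioned on, so the collider stays closed — the path is blocked at X.
Path 2: C → X ← K ← W → S ← R → V ← L → Y
  X is a collider here and neither X nor any of its descendants is conditioned on, so the collider stays closed — the path is blocked at X.
Path 3: C → S ← R → V ← Y
  R is a fork here and R is conditioned on, so the path is blocked at R.
Path 4: C → S ← R → V ← L → Y
  R is a fork here and R is conditioned on, so the path is blocked at R.
Path 5: C → V ← Y
  V is a collider here and neither V nor any of its descendants is conditioned on, so the collider stays closed — the path is blocked at V.
Path 6: C → V ← L → Y
  V is a collider here and neither V nor any of its descendants is conditioned on, so the collider stays closed — the path is blocked at V.
All paths are blocked; C ⊥ Y | {K, R, S} holds.

Yes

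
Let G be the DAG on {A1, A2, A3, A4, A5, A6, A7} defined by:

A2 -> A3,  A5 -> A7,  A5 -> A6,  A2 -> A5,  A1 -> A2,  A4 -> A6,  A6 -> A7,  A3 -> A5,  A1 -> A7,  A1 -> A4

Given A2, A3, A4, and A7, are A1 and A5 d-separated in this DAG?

No

Enumerating the 6 paths from A1 to A5 and testing each for blocking by {A2, A3, A4, A7}:
Path 1: A1 → A4 → A6 → A7 ← A5
  A4 is a chain here and A4 is conditioned on, so the path is blocked at A4.
Path 2: A1 → A4 → A6 ← A5
  A4 is a chain here and A4 is conditioned on, so the path is blocked at A4.
Path 3: A1 → A2 → A3 → A5
  A2 is a chain here and A2 is conditioned on, so the path is blocked at A2.
Path 4: A1 → A2 → A5
  A2 is a chain here and A2 is conditioned on, so the path is blocked at A2.
Path 5: A1 → A7 ← A6 ← A5
  A7 is a collider and A7 is conditioned on, which opens it; A6 is a chain and A6 is not conditioned on — no node blocks this path, so it is active.
Path 6: A1 → A7 ← A5
  A7 is a collider and A7 is conditioned on, which opens it — no node blocks this path, so it is active.
Since the path A1 → A7 ← A6 ← A5 is active, A1 and A5 are not d-separated given {A2, A3, A4, A7}.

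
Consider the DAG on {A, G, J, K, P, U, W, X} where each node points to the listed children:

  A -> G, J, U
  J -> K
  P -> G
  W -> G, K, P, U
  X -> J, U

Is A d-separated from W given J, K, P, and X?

Enumerating the 6 paths from A to W and testing each for blocking by {J, K, P, X}:
Path 1: A → G ← W
  G is a collider here and neither G nor any of its descendants is conditioned on, so the collider stays closed — the path is blocked at G.
Path 2: A → G ← P ← W
  G is a collider here and neither G nor any of its descendants is conditioned on, so the collider stays closed — the path is blocked at G.
Path 3: A → J → K ← W
  J is a chain here and J is conditioned on, so the path is blocked at J.
Path 4: A → J ← X → U ← W
  X is a fork here and X is conditioned on, so the path is blocked at X.
Path 5: A → U ← W
  U is a collider here and neither U nor any of its descendants is conditioned on, so the collider stays closed — the path is blocked at U.
Path 6: A → U ← X → J → K ← W
  U is a collider here and neither U nor any of its descendants is conditioned on, so the collider stays closed — the path is blocked at U.
Since every path is blocked, d-separation holds.

Yes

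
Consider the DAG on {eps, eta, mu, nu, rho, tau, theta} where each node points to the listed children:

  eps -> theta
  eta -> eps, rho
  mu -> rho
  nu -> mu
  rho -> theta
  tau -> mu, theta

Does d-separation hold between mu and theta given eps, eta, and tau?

3 paths connect mu and theta; each must be blocked for d-separation to hold:
Path 1: mu ← tau → theta
  tau is a fork here and tau is conditioned on, so the path is blocked at tau.
Path 2: mu → rho → theta
  rho is a chain and rho is not conditioned on — no node blocks this path, so it is active.
Path 3: mu → rho ← eta → eps → theta
  rho is a collider here and neither rho nor any of its descendants is conditioned on, so the collider stays closed — the path is blocked at rho.
At least one path is unblocked, so d-separation fails.

No — mu and theta are not d-separated given {eps, eta, tau}.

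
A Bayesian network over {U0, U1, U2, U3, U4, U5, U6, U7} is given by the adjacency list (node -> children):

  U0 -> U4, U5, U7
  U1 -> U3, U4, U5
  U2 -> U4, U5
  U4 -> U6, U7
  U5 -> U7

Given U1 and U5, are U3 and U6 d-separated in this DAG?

Yes

There are 6 undirected paths between U3 and U6; checking each against the conditioning set {U1, U5}:
Path 1: U3 ← U1 → U4 → U6
  U1 is a fork here and U1 is conditioned on, so the path is blocked at U1.
Path 2: U3 ← U1 → U5 → U7 ← U4 → U6
  U1 is a fork here and U1 is conditioned on, so the path is blocked at U1.
Path 3: U3 ← U1 → U5 → U7 ← U0 → U4 → U6
  U1 is a fork here and U1 is conditioned on, so the path is blocked at U1.
Path 4: U3 ← U1 → U5 ← U2 → U4 → U6
  U1 is a fork here and U1 is conditioned on, so the path is blocked at U1.
Path 5: U3 ← U1 → U5 ← U0 → U4 → U6
  U1 is a fork here and U1 is conditioned on, so the path is blocked at U1.
Path 6: U3 ← U1 → U5 ← U0 → U7 ← U4 → U6
  U1 is a fork here and U1 is conditioned on, so the path is blocked at U1.
Every path is blocked, so U3 and U6 are d-separated given {U1, U5}.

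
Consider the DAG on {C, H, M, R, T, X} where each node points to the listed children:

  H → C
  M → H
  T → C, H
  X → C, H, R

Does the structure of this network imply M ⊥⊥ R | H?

No

Enumerating the 3 paths from M to R and testing each for blocking by {H}:
Path 1: M → H ← X → R
  H is a collider and H is conditioned on, which opens it; X is a fork and X is not conditioned on — no node blocks this path, so it is active.
Path 2: M → H ← T → C ← X → R
  C is a collider here and neither C nor any of its descendants is conditioned on, so the collider stays closed — the path is blocked at C.
Path 3: M → H → C ← X → R
  H is a chain here and H is conditioned on, so the path is blocked at H.
Because an active path exists, M and R are not d-separated.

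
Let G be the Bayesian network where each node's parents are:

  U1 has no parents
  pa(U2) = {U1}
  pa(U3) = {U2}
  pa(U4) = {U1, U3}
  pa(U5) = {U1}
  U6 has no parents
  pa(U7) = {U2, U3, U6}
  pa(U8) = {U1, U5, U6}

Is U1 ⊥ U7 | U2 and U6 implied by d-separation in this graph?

There are 6 undirected paths between U1 and U7; checking each against the conditioning set {U2, U6}:
Path 1: U1 → U5 → U8 ← U6 → U7
  U8 is a collider here and neither U8 nor any of its descendants is conditioned on, so the collider stays closed — the path is blocked at U8.
Path 2: U1 → U8 ← U6 → U7
  U8 is a collider here and neither U8 nor any of its descendants is conditioned on, so the collider stays closed — the path is blocked at U8.
Path 3: U1 → U2 → U7
  U2 is a chain here and U2 is conditioned on, so the path is blocked at U2.
Path 4: U1 → U2 → U3 → U7
  U2 is a chain here and U2 is conditioned on, so the path is blocked at U2.
Path 5: U1 → U4 ← U3 → U7
  U4 is a collider here and neither U4 nor any of its descendants is conditioned on, so the collider stays closed — the path is blocked at U4.
Path 6: U1 → U4 ← U3 ← U2 → U7
  U4 is a collider here and neither U4 nor any of its descendants is conditioned on, so the collider stays closed — the path is blocked at U4.
Every path is blocked, so U1 and U7 are d-separated given {U2, U6}.

Yes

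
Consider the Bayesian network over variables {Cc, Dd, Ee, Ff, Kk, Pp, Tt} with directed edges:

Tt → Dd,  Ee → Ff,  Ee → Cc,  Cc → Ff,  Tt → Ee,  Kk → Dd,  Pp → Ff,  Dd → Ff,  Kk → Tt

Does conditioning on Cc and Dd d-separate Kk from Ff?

Enumerating the 6 paths from Kk to Ff and testing each for blocking by {Cc, Dd}:
Path 1: Kk → Tt → Dd → Ff
  Dd is a chain here and Dd is conditioned on, so the path is blocked at Dd.
Path 2: Kk → Tt → Ee → Ff
  Tt is a chain and Tt is not conditioned on; Ee is a chain and Ee is not conditioned on — no node blocks this path, so it is active.
Path 3: Kk → Tt → Ee → Cc → Ff
  Cc is a chain here and Cc is conditioned on, so the path is blocked at Cc.
Path 4: Kk → Dd ← Tt → Ee → Ff
  Dd is a collider and Dd is conditioned on, which opens it; Tt is a fork and Tt is not conditioned on; Ee is a chain and Ee is not conditioned on — no node blocks this path, so it is active.
Path 5: Kk → Dd ← Tt → Ee → Cc → Ff
  Cc is a chain here and Cc is conditioned on, so the path is blocked at Cc.
Path 6: Kk → Dd → Ff
  Dd is a chain here and Dd is conditioned on, so the path is blocked at Dd.
Because an active path exists, Kk and Ff are not d-separated.

No — Kk and Ff are not d-separated given {Cc, Dd}.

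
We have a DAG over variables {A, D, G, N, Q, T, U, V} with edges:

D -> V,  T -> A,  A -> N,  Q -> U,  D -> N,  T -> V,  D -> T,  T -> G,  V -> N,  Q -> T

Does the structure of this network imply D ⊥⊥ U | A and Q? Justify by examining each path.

Yes — D and U are d-separated given {A, Q}.

There are 5 undirected paths between D and U; checking each against the conditioning set {A, Q}:
  1. D → T ← Q → U — T:collider[open]; Q:fork[blocks] ⇒ blocked
  2. D → N ← V ← T ← Q → U — N:collider[blocks]; V:chain[open]; T:chain[open]; Q:fork[blocks] ⇒ blocked
  3. D → N ← A ← T ← Q → U — N:collider[blocks]; A:chain[blocks]; T:chain[open]; Q:fork[blocks] ⇒ blocked
  4. D → V ← T ← Q → U — V:collider[blocks]; T:chain[open]; Q:fork[blocks] ⇒ blocked
  5. D → V → N ← A ← T ← Q → U — V:chain[open]; N:collider[blocks]; A:chain[blocks]; T:chain[open]; Q:fork[blocks] ⇒ blocked
Every path is blocked, so D and U are d-separated given {A, Q}.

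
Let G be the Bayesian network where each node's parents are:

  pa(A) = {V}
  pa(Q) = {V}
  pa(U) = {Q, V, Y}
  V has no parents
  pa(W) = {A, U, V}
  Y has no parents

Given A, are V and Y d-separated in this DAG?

4 paths connect V and Y; each must be blocked for d-separation to hold:
Path 1: V → Q → U ← Y
  U is a collider here and neither U nor any of its descendants is conditioned on, so the collider stays closed — the path is blocked at U.
Path 2: V → A → W ← U ← Y
  A is a chain here and A is conditioned on, so the path is blocked at A.
Path 3: V → U ← Y
  U is a collider here and neither U nor any of its descendants is conditioned on, so the collider stays closed — the path is blocked at U.
Path 4: V → W ← U ← Y
  W is a collider here and neither W nor any of its descendants is conditioned on, so the collider stays closed — the path is blocked at W.
All paths are blocked; V ⊥ Y | {A} holds.

Yes — V and Y are d-separated given {A}.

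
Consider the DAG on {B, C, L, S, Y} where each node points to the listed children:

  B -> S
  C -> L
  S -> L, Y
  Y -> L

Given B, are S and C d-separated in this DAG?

Enumerating the 2 paths from S to C and testing each for blocking by {B}:
Path 1: S → L ← C
  L is a collider here and neither L nor any of its descendants is conditioned on, so the collider stays closed — the path is blocked at L.
Path 2: S → Y → L ← C
  L is a collider here and neither L nor any of its descendants is conditioned on, so the collider stays closed — the path is blocked at L.
Since every path is blocked, d-separation holds.

Yes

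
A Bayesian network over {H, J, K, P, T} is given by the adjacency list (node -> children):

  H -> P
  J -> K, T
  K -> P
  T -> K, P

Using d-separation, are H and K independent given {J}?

There are 3 undirected paths between H and K; checking each against the conditioning set {J}:
Path 1: H → P ← T → K
  P is a collider here and neither P nor any of its descendants is conditioned on, so the collider stays closed — the path is blocked at P.
Path 2: H → P ← T ← J → K
  P is a collider here and neither P nor any of its descendants is conditioned on, so the collider stays closed — the path is blocked at P.
Path 3: H → P ← K
  P is a collider here and neither P nor any of its descendants is conditioned on, so the collider stays closed — the path is blocked at P.
Every path is blocked, so H and K are d-separated given {J}.

Yes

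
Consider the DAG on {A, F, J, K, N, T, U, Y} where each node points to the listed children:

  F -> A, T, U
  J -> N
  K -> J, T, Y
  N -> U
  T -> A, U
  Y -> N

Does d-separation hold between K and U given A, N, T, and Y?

Enumerating the 5 paths from K to U and testing each for blocking by {A, N, T, Y}:
  1. K → J → N → U — J:chain[open]; N:chain[blocks] ⇒ blocked
  2. K → T → A ← F → U — T:chain[blocks]; A:collider[open]; F:fork[open] ⇒ blocked
  3. K → T → U — T:chain[blocks] ⇒ blocked
  4. K → T ← F → U — T:collider[open]; F:fork[open] ⇒ active
  5. K → Y → N → U — Y:chain[blocks]; N:chain[blocks] ⇒ blocked
Since the path K → T ← F → U is active, K and U are not d-separated given {A, N, T, Y}.

No — K and U are not d-separated given {A, N, T, Y}.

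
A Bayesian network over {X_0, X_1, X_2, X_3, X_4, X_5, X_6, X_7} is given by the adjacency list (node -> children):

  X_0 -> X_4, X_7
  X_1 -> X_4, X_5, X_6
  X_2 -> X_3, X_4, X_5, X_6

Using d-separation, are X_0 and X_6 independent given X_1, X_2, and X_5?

There are 4 undirected paths between X_0 and X_6; checking each against the conditioning set {X_1, X_2, X_5}:
  1. X_0 → X_4 ← X_2 → X_6 — X_4:collider[blocks]; X_2:fork[blocks] ⇒ blocked
  2. X_0 → X_4 ← X_2 → X_5 ← X_1 → X_6 — X_4:collider[blocks]; X_2:fork[blocks]; X_5:collider[open]; X_1:fork[blocks] ⇒ blocked
  3. X_0 → X_4 ← X_1 → X_6 — X_4:collider[blocks]; X_1:fork[blocks] ⇒ blocked
  4. X_0 → X_4 ← X_1 → X_5 ← X_2 → X_6 — X_4:collider[blocks]; X_1:fork[blocks]; X_5:collider[open]; X_2:fork[blocks] ⇒ blocked
Since every path is blocked, d-separation holds.

Yes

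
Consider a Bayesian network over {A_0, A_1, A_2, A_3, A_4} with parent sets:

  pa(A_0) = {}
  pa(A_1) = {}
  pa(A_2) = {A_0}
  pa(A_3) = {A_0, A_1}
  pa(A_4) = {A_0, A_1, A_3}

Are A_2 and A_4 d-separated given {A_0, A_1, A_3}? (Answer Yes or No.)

We examine all 3 paths between A_2 and A_4:
  1. A_2 ← A_0 → A_4 — A_0:fork[blocks] ⇒ blocked
  2. A_2 ← A_0 → A_3 ← A_1 → A_4 — A_0:fork[blocks]; A_3:collider[open]; A_1:fork[blocks] ⇒ blocked
  3. A_2 ← A_0 → A_3 → A_4 — A_0:fork[blocks]; A_3:chain[blocks] ⇒ blocked
All paths are blocked; A_2 ⊥ A_4 | {A_0, A_1, A_3} holds.

Yes — A_2 and A_4 are d-separated given {A_0, A_1, A_3}.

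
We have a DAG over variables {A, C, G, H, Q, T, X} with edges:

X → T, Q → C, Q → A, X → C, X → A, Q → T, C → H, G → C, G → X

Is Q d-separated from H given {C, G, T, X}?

Yes

5 paths connect Q and H; each must be blocked for d-separation to hold:
  1. Q → A ← X → C → H — A:collider[blocks]; X:fork[blocks]; C:chain[blocks] ⇒ blocked
  2. Q → A ← X ← G → C → H — A:collider[blocks]; X:chain[blocks]; G:fork[blocks]; C:chain[blocks] ⇒ blocked
  3. Q → C → H — C:chain[blocks] ⇒ blocked
  4. Q → T ← X → C → H — T:collider[open]; X:fork[blocks]; C:chain[blocks] ⇒ blocked
  5. Q → T ← X ← G → C → H — T:collider[open]; X:chain[blocks]; G:fork[blocks]; C:chain[blocks] ⇒ blocked
All paths are blocked; Q ⊥ H | {C, G, T, X} holds.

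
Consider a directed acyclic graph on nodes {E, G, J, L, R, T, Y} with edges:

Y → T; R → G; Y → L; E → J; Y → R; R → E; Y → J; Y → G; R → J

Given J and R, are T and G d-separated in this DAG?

No

There are 4 undirected paths between T and G; checking each against the conditioning set {J, R}:
Path 1: T ← Y → G
  Y is a fork and Y is not conditioned on — no node blocks this path, so it is active.
Path 2: T ← Y → J ← E ← R → G
  R is a fork here and R is conditioned on, so the path is blocked at R.
Path 3: T ← Y → J ← R → G
  R is a fork here and R is conditioned on, so the path is blocked at R.
Path 4: T ← Y → R → G
  R is a chain here and R is conditioned on, so the path is blocked at R.
Since the path T ← Y → G is active, T and G are not d-separated given {J, R}.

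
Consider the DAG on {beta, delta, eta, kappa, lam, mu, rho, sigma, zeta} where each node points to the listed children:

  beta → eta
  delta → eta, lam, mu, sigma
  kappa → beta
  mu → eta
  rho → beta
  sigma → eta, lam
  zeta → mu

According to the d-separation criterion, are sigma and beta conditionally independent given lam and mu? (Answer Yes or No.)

5 paths connect sigma and beta; each must be blocked for d-separation to hold:
Path 1: sigma → lam ← delta → mu → eta ← beta
  mu is a chain here and mu is conditioned on, so the path is blocked at mu.
Path 2: sigma → lam ← delta → eta ← beta
  eta is a collider here and neither eta nor any of its descendants is conditioned on, so the collider stays closed — the path is blocked at eta.
Path 3: sigma ← delta → mu → eta ← beta
  mu is a chain here and mu is conditioned on, so the path is blocked at mu.
Path 4: sigma ← delta → eta ← beta
  eta is a collider here and neither eta nor any of its descendants is conditioned on, so the collider stays closed — the path is blocked at eta.
Path 5: sigma → eta ← beta
  eta is a collider here and neither eta nor any of its descendants is conditioned on, so the collider stays closed — the path is blocked at eta.
Every path is blocked, so sigma and beta are d-separated given {lam, mu}.

Yes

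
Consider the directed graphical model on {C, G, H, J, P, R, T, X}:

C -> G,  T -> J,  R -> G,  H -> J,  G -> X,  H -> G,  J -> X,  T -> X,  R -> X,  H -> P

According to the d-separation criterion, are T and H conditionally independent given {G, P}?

Yes

Enumerating the 6 paths from T to H and testing each for blocking by {G, P}:
  1. T → X ← R → G ← H — X:collider[blocks]; R:fork[open]; G:collider[open] ⇒ blocked
  2. T → X ← G ← H — X:collider[blocks]; G:chain[blocks] ⇒ blocked
  3. T → X ← J ← H — X:collider[blocks]; J:chain[open] ⇒ blocked
  4. T → J ← H — J:collider[blocks] ⇒ blocked
  5. T → J → X ← R → G ← H — J:chain[open]; X:collider[blocks]; R:fork[open]; G:collider[open] ⇒ blocked
  6. T → J → X ← G ← H — J:chain[open]; X:collider[blocks]; G:chain[blocks] ⇒ blocked
Since every path is blocked, d-separation holds.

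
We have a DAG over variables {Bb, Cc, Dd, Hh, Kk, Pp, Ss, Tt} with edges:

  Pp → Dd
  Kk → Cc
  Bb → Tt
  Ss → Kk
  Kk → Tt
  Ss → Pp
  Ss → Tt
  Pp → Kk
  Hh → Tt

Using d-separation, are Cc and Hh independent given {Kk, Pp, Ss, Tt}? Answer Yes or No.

Yes

We examine all 3 paths between Cc and Hh:
  1. Cc ← Kk → Tt ← Hh — Kk:fork[blocks]; Tt:collider[open] ⇒ blocked
  2. Cc ← Kk ← Ss → Tt ← Hh — Kk:chain[blocks]; Ss:fork[blocks]; Tt:collider[open] ⇒ blocked
  3. Cc ← Kk ← Pp ← Ss → Tt ← Hh — Kk:chain[blocks]; Pp:chain[blocks]; Ss:fork[blocks]; Tt:collider[open] ⇒ blocked
Since every path is blocked, d-separation holds.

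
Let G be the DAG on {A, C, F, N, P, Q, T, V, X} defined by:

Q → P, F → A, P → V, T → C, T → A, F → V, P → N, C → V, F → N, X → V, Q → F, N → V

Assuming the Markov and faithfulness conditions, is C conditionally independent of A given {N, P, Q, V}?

We examine all 6 paths between C and A:
  1. C → V ← F → A — V:collider[open]; F:fork[open] ⇒ active
  2. C → V ← N ← F → A — V:collider[open]; N:chain[blocks]; F:fork[open] ⇒ blocked
  3. C → V ← N ← P ← Q → F → A — V:collider[open]; N:chain[blocks]; P:chain[blocks]; Q:fork[blocks]; F:chain[open] ⇒ blocked
  4. C → V ← P → N ← F → A — V:collider[open]; P:fork[blocks]; N:collider[open]; F:fork[open] ⇒ blocked
  5. C → V ← P ← Q → F → A — V:collider[open]; P:chain[blocks]; Q:fork[blocks]; F:chain[open] ⇒ blocked
  6. C ← T → A — T:fork[open] ⇒ active
Because an active path exists, C and A are not d-separated.

No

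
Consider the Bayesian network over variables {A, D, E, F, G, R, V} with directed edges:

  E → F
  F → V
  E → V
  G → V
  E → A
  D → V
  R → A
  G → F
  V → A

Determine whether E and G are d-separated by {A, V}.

We examine all 6 paths between E and G:
Path 1: E → A ← V ← G
  V is a chain here and V is conditioned on, so the path is blocked at V.
Path 2: E → A ← V ← F ← G
  V is a chain here and V is conditioned on, so the path is blocked at V.
Path 3: E → F ← G
  F is a collider and its descendant A is conditioned on, which opens it — no node blocks this path, so it is active.
Path 4: E → F → V ← G
  F is a chain and F is not conditioned on; V is a collider and V is conditioned on, which opens it — no node blocks this path, so it is active.
Path 5: E → V ← G
  V is a collider and V is conditioned on, which opens it — no node blocks this path, so it is active.
Path 6: E → V ← F ← G
  V is a collider and V is conditioned on, which opens it; F is a chain and F is not conditioned on — no node blocks this path, so it is active.
At least one path is unblocked, so d-separation fails.

No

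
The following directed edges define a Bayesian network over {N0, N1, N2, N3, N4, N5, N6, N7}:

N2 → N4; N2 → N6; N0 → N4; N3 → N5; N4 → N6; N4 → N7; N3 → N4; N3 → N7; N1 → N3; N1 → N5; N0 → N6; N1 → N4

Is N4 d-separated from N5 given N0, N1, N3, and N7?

Yes

We examine all 6 paths between N4 and N5:
Path 1: N4 ← N3 → N5
  N3 is a fork here and N3 is conditioned on, so the path is blocked at N3.
Path 2: N4 ← N3 ← N1 → N5
  N3 is a chain here and N3 is conditioned on, so the path is blocked at N3.
Path 3: N4 → N7 ← N3 → N5
  N3 is a fork here and N3 is conditioned on, so the path is blocked at N3.
Path 4: N4 → N7 ← N3 ← N1 → N5
  N3 is a chain here and N3 is conditioned on, so the path is blocked at N3.
Path 5: N4 ← N1 → N3 → N5
  N1 is a fork here and N1 is conditioned on, so the path is blocked at N1.
Path 6: N4 ← N1 → N5
  N1 is a fork here and N1 is conditioned on, so the path is blocked at N1.
Since every path is blocked, d-separation holds.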